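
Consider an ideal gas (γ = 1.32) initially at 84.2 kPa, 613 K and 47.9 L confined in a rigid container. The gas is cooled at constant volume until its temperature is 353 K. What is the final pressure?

48.5 kPa

Isochoric: V stays 47.9 L; P/T = const ⇒ T₂ = 353 K, P₂ = 48.5 kPa.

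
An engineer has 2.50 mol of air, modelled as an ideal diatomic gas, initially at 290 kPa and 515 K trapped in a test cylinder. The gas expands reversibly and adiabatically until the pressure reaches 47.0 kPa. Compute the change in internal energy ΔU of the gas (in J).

-10800 J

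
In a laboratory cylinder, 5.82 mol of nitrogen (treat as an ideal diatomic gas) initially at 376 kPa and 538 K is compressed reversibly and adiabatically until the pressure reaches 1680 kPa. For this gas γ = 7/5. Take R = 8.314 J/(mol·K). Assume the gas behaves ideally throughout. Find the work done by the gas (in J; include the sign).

-34700 J

V₁ = nRT₁/P₁ = 5.82×8.314×538/376 = 69.2 L.
Adiabatic: T₂/T₁ = (P₂/P₁)^((γ−1)/γ) ⇒ T₂ = 538×(4.47)^0.286 = 825 K; V₂ = 23.8 L.
ΔU = nCvΔT = 5.82×20.8×(825−538) = 34700 J.
Q = 0 for an adiabatic process, so W = −ΔU = -34700 J.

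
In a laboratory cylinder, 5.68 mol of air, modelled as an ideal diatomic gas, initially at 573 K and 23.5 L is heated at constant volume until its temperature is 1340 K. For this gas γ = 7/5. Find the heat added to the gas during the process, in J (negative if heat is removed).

90600 J

P₁ = nRT₁/V₁ = 5.68×8.314×573/23.5 = 1150 kPa.
Isochoric: V stays 23.5 L; P/T = const ⇒ T₂ = 1340 K, P₂ = 2690 kPa.
W = 0 (no volume change).
ΔU = nCvΔT = 5.68×20.8×(1340−573) = 90600 J.
Q = ΔU = 90600 J.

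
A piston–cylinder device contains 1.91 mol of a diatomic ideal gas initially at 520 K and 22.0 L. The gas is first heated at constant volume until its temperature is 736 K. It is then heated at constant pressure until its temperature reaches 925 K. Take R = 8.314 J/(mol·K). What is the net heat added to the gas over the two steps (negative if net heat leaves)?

19100 J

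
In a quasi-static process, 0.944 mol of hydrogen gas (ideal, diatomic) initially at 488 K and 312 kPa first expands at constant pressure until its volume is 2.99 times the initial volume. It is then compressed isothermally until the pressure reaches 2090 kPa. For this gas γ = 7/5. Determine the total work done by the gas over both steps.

-14200 J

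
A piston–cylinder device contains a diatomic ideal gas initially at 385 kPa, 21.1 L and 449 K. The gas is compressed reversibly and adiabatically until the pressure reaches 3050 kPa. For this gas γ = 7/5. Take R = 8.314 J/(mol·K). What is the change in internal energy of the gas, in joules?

n = P₁V₁/(RT₁) = 385×21.1/(8.314×449) = 2.18 mol.
Adiabatic: T₂/T₁ = (P₂/P₁)^((γ−1)/γ) ⇒ T₂ = 449×(7.92)^0.286 = 811 K; V₂ = 4.81 L.
For an ideal gas ΔU = nCvΔT with Cv = (5/2)R = 20.8 J/(mol·K).
ΔU = 2.18×20.8×(811−449) = 16400 J.

16400 J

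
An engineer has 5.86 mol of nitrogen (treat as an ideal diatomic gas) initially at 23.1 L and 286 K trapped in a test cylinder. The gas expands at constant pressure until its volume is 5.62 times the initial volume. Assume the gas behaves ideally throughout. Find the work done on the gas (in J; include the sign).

P₁ = nRT₁/V₁ = 5.86×8.314×286/23.1 = 603 kPa.
Isobaric: P stays 603 kPa; V/T = const ⇒ T₂ = 1610 K, V₂ = 130 L.
W = PΔV = 603×(130−23.1) kPa·L = 64400 J.
Work done on the gas = −W_by = -64400 J.

-64400 J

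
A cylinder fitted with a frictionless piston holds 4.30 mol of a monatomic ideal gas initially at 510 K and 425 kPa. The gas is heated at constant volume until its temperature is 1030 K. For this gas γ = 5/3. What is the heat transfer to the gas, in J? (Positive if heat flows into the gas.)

27900 J

V₁ = nRT₁/P₁ = 4.30×8.314×510/425 = 42.9 L.
Isochoric: V stays 42.9 L; P/T = const ⇒ T₂ = 1030 K, P₂ = 858 kPa.
W = 0 (no volume change).
ΔU = nCvΔT = 4.30×12.5×(1030−510) = 27900 J.
Q = ΔU = 27900 J.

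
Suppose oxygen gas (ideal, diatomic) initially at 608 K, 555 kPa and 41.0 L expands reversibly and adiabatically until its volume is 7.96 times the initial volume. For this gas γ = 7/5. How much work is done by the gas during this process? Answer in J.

32100 J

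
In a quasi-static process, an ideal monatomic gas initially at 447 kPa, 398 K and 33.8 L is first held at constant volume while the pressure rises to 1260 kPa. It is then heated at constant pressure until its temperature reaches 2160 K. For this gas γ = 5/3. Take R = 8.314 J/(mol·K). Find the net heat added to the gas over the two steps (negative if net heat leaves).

140000 J

n = P₁V₁/(RT₁) = 447×33.8/(8.314×398) = 4.57 mol.
Step 1 — Isochoric: V stays 33.8 L; P/T = const ⇒ T₂ = 1120 K, P₂ = 1260 kPa.
W = 0 (no volume change).
ΔU = nCvΔT = 4.57×12.5×(1120−398) = 41200 J.
Q = ΔU = 41200 J.
State after step 1: P = 1260 kPa, V = 33.8 L, T = 1120 K.
Step 2 — Isobaric: P stays 1260 kPa; V/T = const ⇒ T₂ = 2160 K, V₂ = 65.1 L.
W = PΔV = 1260×(65.1−33.8) kPa·L = 39400 J.
ΔU = nCvΔT = 4.57×12.5×(2160−1120) = 59100 J.
Q = ΔU + W = nCpΔT = 98500 J.
Net over both steps: W = 39400 J, Q = 140000 J, ΔU = 100000 J.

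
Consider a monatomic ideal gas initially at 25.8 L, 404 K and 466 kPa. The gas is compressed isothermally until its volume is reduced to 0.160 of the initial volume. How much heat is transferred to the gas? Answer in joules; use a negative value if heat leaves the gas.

n = P₁V₁/(RT₁) = 466×25.8/(8.314×404) = 3.58 mol.
Isothermal: T stays 404 K; PV = const ⇒ V₂ = 4.13 L, P₂ = 2910 kPa.
ΔU = 0 (ideal gas, T constant).
W = nRT ln(V₂/V₁) = 3.58×8.314×404×ln(0.160) = -22000 J.
Q = ΔU + W = -22000 J.

-22000 J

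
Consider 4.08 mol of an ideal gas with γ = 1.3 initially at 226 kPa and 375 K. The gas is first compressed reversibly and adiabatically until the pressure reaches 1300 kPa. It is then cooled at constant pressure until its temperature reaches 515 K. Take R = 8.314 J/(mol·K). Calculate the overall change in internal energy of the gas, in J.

V₁ = nRT₁/P₁ = 4.08×8.314×375/226 = 56.3 L.
Step 1 — Adiabatic: T₂/T₁ = (P₂/P₁)^((γ−1)/γ) ⇒ T₂ = 375×(5.75)^0.231 = 562 K; V₂ = 14.7 L.
ΔU = nCvΔT = 4.08×27.7×(562−375) = 21100 J.
Q = 0 for an adiabatic process, so W = −ΔU = -21100 J.
State after step 1: P = 1300 kPa, V = 14.7 L, T = 562 K.
Step 2 — Isobaric: P stays 1300 kPa; V/T = const ⇒ T₂ = 515 K, V₂ = 13.4 L.
W = PΔV = 1300×(13.4−14.7) kPa·L = -1580 J.
ΔU = nCvΔT = 4.08×27.7×(515−562) = -5260 J.
Q = ΔU + W = nCpΔT = -6840 J.
Net over both steps: W = -22700 J, Q = -6840 J, ΔU = 15800 J.

15800 J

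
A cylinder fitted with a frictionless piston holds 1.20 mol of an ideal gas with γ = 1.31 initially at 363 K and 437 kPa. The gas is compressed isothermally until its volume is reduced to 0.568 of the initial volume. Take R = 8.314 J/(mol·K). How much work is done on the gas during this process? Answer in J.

V₁ = nRT₁/P₁ = 1.20×8.314×363/437 = 8.29 L.
Isothermal: T stays 363 K; PV = const ⇒ V₂ = 4.71 L, P₂ = 769 kPa.
W = nRT ln(V₂/V₁) = 1.20×8.314×363×ln(0.568) = -2050 J.
Work done on the gas = −W_by = 2050 J.

2050 J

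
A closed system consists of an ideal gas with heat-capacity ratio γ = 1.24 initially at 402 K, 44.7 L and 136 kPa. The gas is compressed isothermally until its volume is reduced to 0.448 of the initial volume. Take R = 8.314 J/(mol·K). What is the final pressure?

Isothermal: T stays 402 K; PV = const ⇒ V₂ = 20.0 L, P₂ = 304 kPa.

304 kPa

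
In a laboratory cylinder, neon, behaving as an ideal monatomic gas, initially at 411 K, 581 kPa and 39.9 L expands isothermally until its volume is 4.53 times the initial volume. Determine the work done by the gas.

n = P₁V₁/(RT₁) = 581×39.9/(8.314×411) = 6.78 mol.
Isothermal: T stays 411 K; PV = const ⇒ V₂ = 181 L, P₂ = 128 kPa.
W = nRT ln(V₂/V₁) = 6.78×8.314×411×ln(4.53) = 35000 J.

35000 J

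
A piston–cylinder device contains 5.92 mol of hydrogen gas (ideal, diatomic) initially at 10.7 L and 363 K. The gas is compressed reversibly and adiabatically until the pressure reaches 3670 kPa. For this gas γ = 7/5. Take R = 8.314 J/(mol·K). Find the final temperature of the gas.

P₁ = nRT₁/V₁ = 5.92×8.314×363/10.7 = 1670 kPa.
Adiabatic: T₂/T₁ = (P₂/P₁)^((γ−1)/γ) ⇒ T₂ = 363×(2.20)^0.286 = 455 K; V₂ = 6.10 L.

455 K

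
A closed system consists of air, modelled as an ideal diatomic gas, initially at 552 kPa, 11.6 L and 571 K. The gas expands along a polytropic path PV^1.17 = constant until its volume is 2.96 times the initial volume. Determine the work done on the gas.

-6350 J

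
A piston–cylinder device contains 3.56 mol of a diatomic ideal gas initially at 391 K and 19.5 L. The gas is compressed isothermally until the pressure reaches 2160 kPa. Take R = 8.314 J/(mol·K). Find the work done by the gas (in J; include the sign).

P₁ = nRT₁/V₁ = 3.56×8.314×391/19.5 = 593 kPa.
Isothermal: T stays 391 K; PV = const ⇒ V₂ = 5.36 L, P₂ = 2160 kPa.
W = nRT ln(V₂/V₁) = 3.56×8.314×391×ln(0.275) = -15000 J.

-15000 J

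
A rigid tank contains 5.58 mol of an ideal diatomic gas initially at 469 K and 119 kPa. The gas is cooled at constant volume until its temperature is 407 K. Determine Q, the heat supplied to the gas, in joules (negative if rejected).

-7190 J

V₁ = nRT₁/P₁ = 5.58×8.314×469/119 = 183 L.
Isochoric: V stays 183 L; P/T = const ⇒ T₂ = 407 K, P₂ = 103 kPa.
W = 0 (no volume change).
ΔU = nCvΔT = 5.58×20.8×(407−469) = -7190 J.
Q = ΔU = -7190 J.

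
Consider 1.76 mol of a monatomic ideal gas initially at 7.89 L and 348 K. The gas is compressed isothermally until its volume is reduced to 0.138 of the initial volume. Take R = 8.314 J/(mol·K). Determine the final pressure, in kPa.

P₁ = nRT₁/V₁ = 1.76×8.314×348/7.89 = 645 kPa.
Isothermal: T stays 348 K; PV = const ⇒ V₂ = 1.09 L, P₂ = 4680 kPa.

4680 kPa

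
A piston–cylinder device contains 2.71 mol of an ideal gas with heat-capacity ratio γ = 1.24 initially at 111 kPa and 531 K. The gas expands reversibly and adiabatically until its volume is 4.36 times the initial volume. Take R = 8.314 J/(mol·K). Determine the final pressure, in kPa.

17.9 kPa

V₁ = nRT₁/P₁ = 2.71×8.314×531/111 = 108 L.
Adiabatic: TV^(γ−1) = const ⇒ T₂ = 531×(0.229)^0.240 = 373 K; PV^γ = const ⇒ P₂ = 17.9 kPa.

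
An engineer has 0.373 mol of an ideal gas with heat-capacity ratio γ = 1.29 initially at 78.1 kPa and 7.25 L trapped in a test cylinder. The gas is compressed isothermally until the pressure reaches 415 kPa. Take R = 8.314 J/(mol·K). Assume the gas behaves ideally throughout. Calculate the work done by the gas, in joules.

T₁ = P₁V₁/(nR) = 78.1×7.25/(0.373×8.314) = 183 K.
Isothermal: T stays 183 K; PV = const ⇒ V₂ = 1.36 L, P₂ = 415 kPa.
W = nRT ln(V₂/V₁) = 0.373×8.314×183×ln(0.188) = -946 J.

-946 J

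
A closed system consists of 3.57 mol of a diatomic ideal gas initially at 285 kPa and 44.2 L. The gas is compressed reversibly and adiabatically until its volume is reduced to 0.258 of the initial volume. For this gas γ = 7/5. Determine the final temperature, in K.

T₁ = P₁V₁/(nR) = 285×44.2/(3.57×8.314) = 424 K.
Adiabatic: TV^(γ−1) = const ⇒ T₂ = 424×(3.88)^0.400 = 730 K; PV^γ = const ⇒ P₂ = 1900 kPa.

730 K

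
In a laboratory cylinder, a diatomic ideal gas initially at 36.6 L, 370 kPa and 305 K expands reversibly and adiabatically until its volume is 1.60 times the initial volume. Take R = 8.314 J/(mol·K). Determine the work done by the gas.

n = P₁V₁/(RT₁) = 370×36.6/(8.314×305) = 5.34 mol.
Adiabatic: TV^(γ−1) = const ⇒ T₂ = 305×(0.625)^0.400 = 253 K; PV^γ = const ⇒ P₂ = 192 kPa.
ΔU = nCvΔT = 5.34×20.8×(253−305) = -5800 J.
Q = 0 for an adiabatic process, so W = −ΔU = 5800 J.

5800 J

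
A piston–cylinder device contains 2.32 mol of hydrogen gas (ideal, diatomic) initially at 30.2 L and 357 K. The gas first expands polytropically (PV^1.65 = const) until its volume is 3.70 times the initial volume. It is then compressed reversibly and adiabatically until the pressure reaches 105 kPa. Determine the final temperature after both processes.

226 K

P₁ = nRT₁/V₁ = 2.32×8.314×357/30.2 = 228 kPa.
Step 1 — Polytropic n=1.65: T₂ = T₁(V₁/V₂)^(n−1) = 357×(0.270)^0.65 = 153 K; P₂ = P₁(V₁/V₂)^n = 26.3 kPa.
W = (P₁V₁−P₂V₂)/(n−1) = (228×30.2−26.3×112)/0.65 = 6070 J.
ΔU = nCvΔT = 2.32×20.8×(153−357) = -9860 J.
Q = ΔU + W = -3790 J.
State after step 1: P = 26.3 kPa, V = 112 L, T = 153 K.
Step 2 — Adiabatic: T₂/T₁ = (P₂/P₁)^((γ−1)/γ) ⇒ T₂ = 153×(3.99)^0.286 = 226 K; V₂ = 41.6 L.
ΔU = nCvΔT = 2.32×20.8×(226−153) = 3570 J.
Q = 0 for an adiabatic process, so W = −ΔU = -3570 J.
Net over both steps: W = 2500 J, Q = -3790 J, ΔU = -6290 J.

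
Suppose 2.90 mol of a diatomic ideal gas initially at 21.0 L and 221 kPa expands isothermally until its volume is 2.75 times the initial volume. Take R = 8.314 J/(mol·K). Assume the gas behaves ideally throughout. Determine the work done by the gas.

T₁ = P₁V₁/(nR) = 221×21.0/(2.90×8.314) = 192 K.
Isothermal: T stays 192 K; PV = const ⇒ V₂ = 57.8 L, P₂ = 80.4 kPa.
W = nRT ln(V₂/V₁) = 2.90×8.314×192×ln(2.75) = 4690 J.

4690 J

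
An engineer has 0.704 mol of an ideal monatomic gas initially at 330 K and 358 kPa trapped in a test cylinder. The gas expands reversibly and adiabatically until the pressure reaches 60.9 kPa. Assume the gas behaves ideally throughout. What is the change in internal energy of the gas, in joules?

-1470 J

V₁ = nRT₁/P₁ = 0.704×8.314×330/358 = 5.40 L.
Adiabatic: T₂/T₁ = (P₂/P₁)^((γ−1)/γ) ⇒ T₂ = 330×(0.170)^0.400 = 162 K; V₂ = 15.6 L.
For an ideal gas ΔU = nCvΔT with Cv = (3/2)R = 12.5 J/(mol·K).
ΔU = 0.704×12.5×(162−330) = -1470 J.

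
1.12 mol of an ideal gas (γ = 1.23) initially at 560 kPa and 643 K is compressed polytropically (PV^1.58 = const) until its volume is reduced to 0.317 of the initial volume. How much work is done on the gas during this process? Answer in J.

9780 J

V₁ = nRT₁/P₁ = 1.12×8.314×643/560 = 10.7 L.
Polytropic n=1.58: T₂ = T₁(V₁/V₂)^(n−1) = 643×(3.15)^0.58 = 1250 K; P₂ = P₁(V₁/V₂)^n = 3440 kPa.
W = (P₁V₁−P₂V₂)/(n−1) = (560×10.7−3440×3.39)/0.58 = -9780 J.
Work done on the gas = −W_by = 9780 J.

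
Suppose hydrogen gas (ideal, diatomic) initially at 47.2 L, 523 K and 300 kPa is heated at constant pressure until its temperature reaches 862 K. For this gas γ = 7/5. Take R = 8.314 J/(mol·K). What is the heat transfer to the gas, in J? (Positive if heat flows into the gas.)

n = P₁V₁/(RT₁) = 300×47.2/(8.314×523) = 3.26 mol.
Isobaric: P stays 300 kPa; V/T = const ⇒ T₂ = 862 K, V₂ = 77.8 L.
W = PΔV = 300×(77.8−47.2) kPa·L = 9180 J.
ΔU = nCvΔT = 3.26×20.8×(862−523) = 22900 J.
Q = ΔU + W = nCpΔT = 32100 J.

32100 J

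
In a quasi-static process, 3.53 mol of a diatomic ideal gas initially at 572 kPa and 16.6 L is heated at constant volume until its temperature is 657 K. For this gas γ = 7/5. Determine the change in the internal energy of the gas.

24500 J

T₁ = P₁V₁/(nR) = 572×16.6/(3.53×8.314) = 324 K.
Isochoric: V stays 16.6 L; P/T = const ⇒ T₂ = 657 K, P₂ = 1160 kPa.
For an ideal gas ΔU = nCvΔT with Cv = (5/2)R = 20.8 J/(mol·K).
ΔU = 3.53×20.8×(657−324) = 24500 J.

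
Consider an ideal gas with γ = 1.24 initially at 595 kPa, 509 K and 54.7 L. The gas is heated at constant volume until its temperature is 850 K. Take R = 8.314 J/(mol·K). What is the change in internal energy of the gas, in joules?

90900 J

n = P₁V₁/(RT₁) = 595×54.7/(8.314×509) = 7.69 mol.
Isochoric: V stays 54.7 L; P/T = const ⇒ T₂ = 850 K, P₂ = 994 kPa.
For an ideal gas ΔU = nCvΔT with Cv = R/(γ−1) = 34.6 J/(mol·K).
ΔU = 7.69×34.6×(850−509) = 90900 J.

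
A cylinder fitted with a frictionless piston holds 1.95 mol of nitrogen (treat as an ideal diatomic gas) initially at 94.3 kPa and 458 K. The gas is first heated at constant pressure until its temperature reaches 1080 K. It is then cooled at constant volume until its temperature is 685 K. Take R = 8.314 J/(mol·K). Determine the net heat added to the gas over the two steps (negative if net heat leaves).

19300 J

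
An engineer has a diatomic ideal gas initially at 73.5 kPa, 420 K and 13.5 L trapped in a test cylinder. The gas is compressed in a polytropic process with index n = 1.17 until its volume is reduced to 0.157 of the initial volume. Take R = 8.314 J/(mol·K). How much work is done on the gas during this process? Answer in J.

n = P₁V₁/(RT₁) = 73.5×13.5/(8.314×420) = 0.284 mol.
Polytropic n=1.17: T₂ = T₁(V₁/V₂)^(n−1) = 420×(6.37)^0.17 = 575 K; P₂ = P₁(V₁/V₂)^n = 641 kPa.
W = (P₁V₁−P₂V₂)/(n−1) = (73.5×13.5−641×2.12)/0.17 = -2160 J.
Work done on the gas = −W_by = 2160 J.

2160 J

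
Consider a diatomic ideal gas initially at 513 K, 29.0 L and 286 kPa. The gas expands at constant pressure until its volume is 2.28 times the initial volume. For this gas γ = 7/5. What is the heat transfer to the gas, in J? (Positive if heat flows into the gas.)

37200 J

n = P₁V₁/(RT₁) = 286×29.0/(8.314×513) = 1.94 mol.
Isobaric: P stays 286 kPa; V/T = const ⇒ T₂ = 1170 K, V₂ = 66.1 L.
W = PΔV = 286×(66.1−29.0) kPa·L = 10600 J.
ΔU = nCvΔT = 1.94×20.8×(1170−513) = 26500 J.
Q = ΔU + W = nCpΔT = 37200 J.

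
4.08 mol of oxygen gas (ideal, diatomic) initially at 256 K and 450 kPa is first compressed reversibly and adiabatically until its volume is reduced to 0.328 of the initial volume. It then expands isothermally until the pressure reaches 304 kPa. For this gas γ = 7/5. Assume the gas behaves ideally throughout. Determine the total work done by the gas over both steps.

14300 J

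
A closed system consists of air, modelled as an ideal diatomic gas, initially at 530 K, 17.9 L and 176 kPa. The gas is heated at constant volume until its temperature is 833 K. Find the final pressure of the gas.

Isochoric: V stays 17.9 L; P/T = const ⇒ T₂ = 833 K, P₂ = 277 kPa.

277 kPa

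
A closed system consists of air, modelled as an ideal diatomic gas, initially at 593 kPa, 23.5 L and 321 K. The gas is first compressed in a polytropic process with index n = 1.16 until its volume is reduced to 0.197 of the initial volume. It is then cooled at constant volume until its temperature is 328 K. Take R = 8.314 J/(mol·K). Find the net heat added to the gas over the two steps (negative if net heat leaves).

n = P₁V₁/(RT₁) = 593×23.5/(8.314×321) = 5.22 mol.
Step 1 — Polytropic n=1.16: T₂ = T₁(V₁/V₂)^(n−1) = 321×(5.08)^0.16 = 416 K; P₂ = P₁(V₁/V₂)^n = 3900 kPa.
W = (P₁V₁−P₂V₂)/(n−1) = (593×23.5−3900×4.63)/0.16 = -25900 J.
ΔU = nCvΔT = 5.22×20.8×(416−321) = 10300 J.
Q = ΔU + W = -15500 J.
State after step 1: P = 3900 kPa, V = 4.63 L, T = 416 K.
Step 2 — Isochoric: V stays 4.63 L; P/T = const ⇒ T₂ = 328 K, P₂ = 3080 kPa.
W = 0 (no volume change).
ΔU = nCvΔT = 5.22×20.8×(328−416) = -9580 J.
Q = ΔU = -9580 J.
Net over both steps: W = -25900 J, Q = -25100 J, ΔU = 760 J.

-25100 J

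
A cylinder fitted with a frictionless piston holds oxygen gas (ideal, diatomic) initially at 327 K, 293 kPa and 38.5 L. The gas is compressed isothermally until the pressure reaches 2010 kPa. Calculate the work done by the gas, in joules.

-21700 J

n = P₁V₁/(RT₁) = 293×38.5/(8.314×327) = 4.15 mol.
Isothermal: T stays 327 K; PV = const ⇒ V₂ = 5.61 L, P₂ = 2010 kPa.
W = nRT ln(V₂/V₁) = 4.15×8.314×327×ln(0.146) = -21700 J.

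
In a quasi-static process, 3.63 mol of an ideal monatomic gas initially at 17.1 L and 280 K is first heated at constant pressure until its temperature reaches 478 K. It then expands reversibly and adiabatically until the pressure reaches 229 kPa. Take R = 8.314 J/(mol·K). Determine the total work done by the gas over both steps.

P₁ = nRT₁/V₁ = 3.63×8.314×280/17.1 = 494 kPa.
Step 1 — Isobaric: P stays 494 kPa; V/T = const ⇒ T₂ = 478 K, V₂ = 29.2 L.
W = PΔV = 494×(29.2−17.1) kPa·L = 5980 J.
ΔU = nCvΔT = 3.63×12.5×(478−280) = 8960 J.
Q = ΔU + W = nCpΔT = 14900 J.
State after step 1: P = 494 kPa, V = 29.2 L, T = 478 K.
Step 2 — Adiabatic: T₂/T₁ = (P₂/P₁)^((γ−1)/γ) ⇒ T₂ = 478×(0.463)^0.400 = 351 K; V₂ = 46.3 L.
ΔU = nCvΔT = 3.63×12.5×(351−478) = -5730 J.
Q = 0 for an adiabatic process, so W = −ΔU = 5730 J.
Net over both steps: W = 11700 J, Q = 14900 J, ΔU = 3230 J.

11700 J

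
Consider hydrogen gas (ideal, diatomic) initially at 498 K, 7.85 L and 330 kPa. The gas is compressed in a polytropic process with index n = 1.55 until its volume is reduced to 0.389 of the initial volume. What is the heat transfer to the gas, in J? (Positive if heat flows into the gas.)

n = P₁V₁/(RT₁) = 330×7.85/(8.314×498) = 0.626 mol.
Polytropic n=1.55: T₂ = T₁(V₁/V₂)^(n−1) = 498×(2.57)^0.55 = 837 K; P₂ = P₁(V₁/V₂)^n = 1430 kPa.
W = (P₁V₁−P₂V₂)/(n−1) = (330×7.85−1430×3.05)/0.55 = -3210 J.
ΔU = nCvΔT = 0.626×20.8×(837−498) = 4410 J.
Q = ΔU + W = 1200 J.

1200 J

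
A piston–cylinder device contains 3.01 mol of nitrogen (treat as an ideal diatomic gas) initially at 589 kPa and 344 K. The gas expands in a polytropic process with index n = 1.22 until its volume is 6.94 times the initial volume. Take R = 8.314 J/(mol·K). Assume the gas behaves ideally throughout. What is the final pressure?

V₁ = nRT₁/P₁ = 3.01×8.314×344/589 = 14.6 L.
Polytropic n=1.22: T₂ = T₁(V₁/V₂)^(n−1) = 344×(0.144)^0.22 = 225 K; P₂ = P₁(V₁/V₂)^n = 55.4 kPa.

55.4 kPa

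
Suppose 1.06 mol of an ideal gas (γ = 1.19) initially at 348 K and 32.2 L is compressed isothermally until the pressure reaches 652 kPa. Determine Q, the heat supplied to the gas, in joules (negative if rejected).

P₁ = nRT₁/V₁ = 1.06×8.314×348/32.2 = 95.2 kPa.
Isothermal: T stays 348 K; PV = const ⇒ V₂ = 4.70 L, P₂ = 652 kPa.
ΔU = 0 (ideal gas, T constant).
W = nRT ln(V₂/V₁) = 1.06×8.314×348×ln(0.146) = -5900 J.
Q = ΔU + W = -5900 J.

-5900 J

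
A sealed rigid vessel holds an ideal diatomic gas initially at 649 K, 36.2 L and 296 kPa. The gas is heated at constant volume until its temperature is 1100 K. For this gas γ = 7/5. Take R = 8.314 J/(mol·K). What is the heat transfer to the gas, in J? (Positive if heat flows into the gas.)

n = P₁V₁/(RT₁) = 296×36.2/(8.314×649) = 1.99 mol.
Isochoric: V stays 36.2 L; P/T = const ⇒ T₂ = 1100 K, P₂ = 502 kPa.
W = 0 (no volume change).
ΔU = nCvΔT = 1.99×20.8×(1100−649) = 18600 J.
Q = ΔU = 18600 J.

18600 J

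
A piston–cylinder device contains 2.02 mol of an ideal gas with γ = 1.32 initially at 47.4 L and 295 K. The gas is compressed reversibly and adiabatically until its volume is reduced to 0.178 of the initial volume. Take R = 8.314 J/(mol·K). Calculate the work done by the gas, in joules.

P₁ = nRT₁/V₁ = 2.02×8.314×295/47.4 = 105 kPa.
Adiabatic: TV^(γ−1) = const ⇒ T₂ = 295×(5.62)^0.320 = 512 K; PV^γ = const ⇒ P₂ = 1020 kPa.
ΔU = nCvΔT = 2.02×26.0×(512−295) = 11400 J.
Q = 0 for an adiabatic process, so W = −ΔU = -11400 J.

-11400 J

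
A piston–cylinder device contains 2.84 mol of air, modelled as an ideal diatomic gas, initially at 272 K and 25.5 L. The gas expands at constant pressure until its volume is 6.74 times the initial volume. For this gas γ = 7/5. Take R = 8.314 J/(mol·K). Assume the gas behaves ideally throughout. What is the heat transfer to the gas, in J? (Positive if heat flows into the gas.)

129000 J

P₁ = nRT₁/V₁ = 2.84×8.314×272/25.5 = 252 kPa.
Isobaric: P stays 252 kPa; V/T = const ⇒ T₂ = 1830 K, V₂ = 172 L.
W = PΔV = 252×(172−25.5) kPa·L = 36900 J.
ΔU = nCvΔT = 2.84×20.8×(1830−272) = 92200 J.
Q = ΔU + W = nCpΔT = 129000 J.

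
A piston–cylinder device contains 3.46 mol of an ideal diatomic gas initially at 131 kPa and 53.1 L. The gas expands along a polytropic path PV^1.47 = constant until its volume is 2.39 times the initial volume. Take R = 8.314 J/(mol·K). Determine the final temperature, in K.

T₁ = P₁V₁/(nR) = 131×53.1/(3.46×8.314) = 242 K.
Polytropic n=1.47: T₂ = T₁(V₁/V₂)^(n−1) = 242×(0.418)^0.47 = 161 K; P₂ = P₁(V₁/V₂)^n = 36.4 kPa.

161 K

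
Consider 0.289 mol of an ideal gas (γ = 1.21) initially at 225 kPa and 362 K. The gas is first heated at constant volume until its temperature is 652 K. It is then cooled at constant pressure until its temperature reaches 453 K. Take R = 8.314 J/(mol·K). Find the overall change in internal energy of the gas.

V₁ = nRT₁/P₁ = 0.289×8.314×362/225 = 3.87 L.
Step 1 — Isochoric: V stays 3.87 L; P/T = const ⇒ T₂ = 652 K, P₂ = 405 kPa.
W = 0 (no volume change).
ΔU = nCvΔT = 0.289×39.6×(652−362) = 3320 J.
Q = ΔU = 3320 J.
State after step 1: P = 405 kPa, V = 3.87 L, T = 652 K.
Step 2 — Isobaric: P stays 405 kPa; V/T = const ⇒ T₂ = 453 K, V₂ = 2.69 L.
W = PΔV = 405×(2.69−3.87) kPa·L = -478 J.
ΔU = nCvΔT = 0.289×39.6×(453−652) = -2280 J.
Q = ΔU + W = nCpΔT = -2760 J.
Net over both steps: W = -478 J, Q = 563 J, ΔU = 1040 J.

1040 J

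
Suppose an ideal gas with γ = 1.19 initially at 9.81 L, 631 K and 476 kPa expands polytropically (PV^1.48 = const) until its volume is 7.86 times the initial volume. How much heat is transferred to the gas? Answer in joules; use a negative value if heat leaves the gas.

-9330 J

n = P₁V₁/(RT₁) = 476×9.81/(8.314×631) = 0.890 mol.
Polytropic n=1.48: T₂ = T₁(V₁/V₂)^(n−1) = 631×(0.127)^0.48 = 235 K; P₂ = P₁(V₁/V₂)^n = 22.5 kPa.
W = (P₁V₁−P₂V₂)/(n−1) = (476×9.81−22.5×77.1)/0.48 = 6110 J.
ΔU = nCvΔT = 0.890×43.8×(235−631) = -15400 J.
Q = ΔU + W = -9330 J.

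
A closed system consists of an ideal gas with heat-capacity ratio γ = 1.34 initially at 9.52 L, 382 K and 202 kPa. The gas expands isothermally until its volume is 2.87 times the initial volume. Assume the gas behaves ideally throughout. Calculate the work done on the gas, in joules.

-2030 J

n = P₁V₁/(RT₁) = 202×9.52/(8.314×382) = 0.606 mol.
Isothermal: T stays 382 K; PV = const ⇒ V₂ = 27.3 L, P₂ = 70.4 kPa.
W = nRT ln(V₂/V₁) = 0.606×8.314×382×ln(2.87) = 2030 J.
Work done on the gas = −W_by = -2030 J.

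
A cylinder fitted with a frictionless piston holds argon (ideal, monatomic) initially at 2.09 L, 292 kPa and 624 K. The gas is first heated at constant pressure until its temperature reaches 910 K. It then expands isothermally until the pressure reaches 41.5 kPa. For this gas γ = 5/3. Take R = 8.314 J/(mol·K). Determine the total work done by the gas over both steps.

2020 J

n = P₁V₁/(RT₁) = 292×2.09/(8.314×624) = 0.118 mol.
Step 1 — Isobaric: P stays 292 kPa; V/T = const ⇒ T₂ = 910 K, V₂ = 3.05 L.
W = PΔV = 292×(3.05−2.09) kPa·L = 280 J.
ΔU = nCvΔT = 0.118×12.5×(910−624) = 420 J.
Q = ΔU + W = nCpΔT = 699 J.
State after step 1: P = 292 kPa, V = 3.05 L, T = 910 K.
Step 2 — Isothermal: T stays 910 K; PV = const ⇒ V₂ = 21.4 L, P₂ = 41.5 kPa.
ΔU = 0 (ideal gas, T constant).
W = nRT ln(V₂/V₁) = 0.118×8.314×910×ln(7.04) = 1740 J.
Q = ΔU + W = 1740 J.
Net over both steps: W = 2020 J, Q = 2440 J, ΔU = 420 J.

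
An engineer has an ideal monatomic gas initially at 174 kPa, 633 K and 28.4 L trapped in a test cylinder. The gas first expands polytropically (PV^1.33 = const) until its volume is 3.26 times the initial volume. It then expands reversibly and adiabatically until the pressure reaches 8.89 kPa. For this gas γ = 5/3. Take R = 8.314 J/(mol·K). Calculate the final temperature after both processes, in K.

245 K

n = P₁V₁/(RT₁) = 174×28.4/(8.314×633) = 0.939 mol.
Step 1 — Polytropic n=1.33: T₂ = T₁(V₁/V₂)^(n−1) = 633×(0.307)^0.33 = 429 K; P₂ = P₁(V₁/V₂)^n = 36.1 kPa.
W = (P₁V₁−P₂V₂)/(n−1) = (174×28.4−36.1×92.6)/0.33 = 4840 J.
ΔU = nCvΔT = 0.939×12.5×(429−633) = -2390 J.
Q = ΔU + W = 2440 J.
State after step 1: P = 36.1 kPa, V = 92.6 L, T = 429 K.
Step 2 — Adiabatic: T₂/T₁ = (P₂/P₁)^((γ−1)/γ) ⇒ T₂ = 429×(0.246)^0.400 = 245 K; V₂ = 215 L.
ΔU = nCvΔT = 0.939×12.5×(245−429) = -2150 J.
Q = 0 for an adiabatic process, so W = −ΔU = 2150 J.
Net over both steps: W = 6990 J, Q = 2440 J, ΔU = -4550 J.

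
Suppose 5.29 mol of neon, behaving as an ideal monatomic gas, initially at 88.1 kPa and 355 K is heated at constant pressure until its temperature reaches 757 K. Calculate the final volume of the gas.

378 L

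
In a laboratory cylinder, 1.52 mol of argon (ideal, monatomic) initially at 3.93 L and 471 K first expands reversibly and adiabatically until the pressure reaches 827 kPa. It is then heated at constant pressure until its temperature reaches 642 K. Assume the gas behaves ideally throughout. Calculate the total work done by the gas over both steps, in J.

5360 J

P₁ = nRT₁/V₁ = 1.52×8.314×471/3.93 = 1510 kPa.
Step 1 — Adiabatic: T₂/T₁ = (P₂/P₁)^((γ−1)/γ) ⇒ T₂ = 471×(0.546)^0.400 = 370 K; V₂ = 5.65 L.
ΔU = nCvΔT = 1.52×12.5×(370−471) = -1920 J.
Q = 0 for an adiabatic process, so W = −ΔU = 1920 J.
State after step 1: P = 827 kPa, V = 5.65 L, T = 370 K.
Step 2 — Isobaric: P stays 827 kPa; V/T = const ⇒ T₂ = 642 K, V₂ = 9.81 L.
W = PΔV = 827×(9.81−5.65) kPa·L = 3440 J.
ΔU = nCvΔT = 1.52×12.5×(642−370) = 5160 J.
Q = ΔU + W = nCpΔT = 8600 J.
Net over both steps: W = 5360 J, Q = 8600 J, ΔU = 3240 J.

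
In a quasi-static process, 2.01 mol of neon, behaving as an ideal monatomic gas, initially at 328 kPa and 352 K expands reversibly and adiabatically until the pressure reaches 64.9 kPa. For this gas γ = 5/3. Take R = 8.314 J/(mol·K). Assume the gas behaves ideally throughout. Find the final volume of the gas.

V₁ = nRT₁/P₁ = 2.01×8.314×352/328 = 17.9 L.
Adiabatic: T₂/T₁ = (P₂/P₁)^((γ−1)/γ) ⇒ T₂ = 352×(0.198)^0.400 = 184 K; V₂ = 47.4 L.

47.4 L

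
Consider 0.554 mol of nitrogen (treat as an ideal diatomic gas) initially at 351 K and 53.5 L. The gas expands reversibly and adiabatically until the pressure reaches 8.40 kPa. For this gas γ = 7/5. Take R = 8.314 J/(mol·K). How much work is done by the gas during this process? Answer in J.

P₁ = nRT₁/V₁ = 0.554×8.314×351/53.5 = 30.2 kPa.
Adiabatic: T₂/T₁ = (P₂/P₁)^((γ−1)/γ) ⇒ T₂ = 351×(0.278)^0.286 = 243 K; V₂ = 134 L.
ΔU = nCvΔT = 0.554×20.8×(243−351) = -1240 J.
Q = 0 for an adiabatic process, so W = −ΔU = 1240 J.

1240 J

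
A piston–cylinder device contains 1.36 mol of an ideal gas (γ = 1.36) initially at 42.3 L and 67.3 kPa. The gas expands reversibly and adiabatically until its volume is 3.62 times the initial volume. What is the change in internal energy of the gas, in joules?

T₁ = P₁V₁/(nR) = 67.3×42.3/(1.36×8.314) = 252 K.
Adiabatic: TV^(γ−1) = const ⇒ T₂ = 252×(0.276)^0.360 = 158 K; PV^γ = const ⇒ P₂ = 11.7 kPa.
For an ideal gas ΔU = nCvΔT with Cv = R/(γ−1) = 23.1 J/(mol·K).
ΔU = 1.36×23.1×(158−252) = -2930 J.

-2930 J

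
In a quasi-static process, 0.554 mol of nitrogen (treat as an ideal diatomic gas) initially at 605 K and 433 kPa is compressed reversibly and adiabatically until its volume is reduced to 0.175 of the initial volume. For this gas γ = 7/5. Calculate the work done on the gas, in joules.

V₁ = nRT₁/P₁ = 0.554×8.314×605/433 = 6.44 L.
Adiabatic: TV^(γ−1) = const ⇒ T₂ = 605×(5.71)^0.400 = 1210 K; PV^γ = const ⇒ P₂ = 4970 kPa.
ΔU = nCvΔT = 0.554×20.8×(1210−605) = 7020 J.
Q = 0 for an adiabatic process, so W = −ΔU = -7020 J.
Work done on the gas = −W_by = 7020 J.

7020 J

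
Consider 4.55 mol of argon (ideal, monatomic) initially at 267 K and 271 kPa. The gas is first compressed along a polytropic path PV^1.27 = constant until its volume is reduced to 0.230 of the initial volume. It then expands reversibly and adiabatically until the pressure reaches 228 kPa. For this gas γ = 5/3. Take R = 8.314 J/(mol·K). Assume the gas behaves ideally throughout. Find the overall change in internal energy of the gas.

V₁ = nRT₁/P₁ = 4.55×8.314×267/271 = 37.3 L.
Step 1 — Polytropic n=1.27: T₂ = T₁(V₁/V₂)^(n−1) = 267×(4.35)^0.27 = 397 K; P₂ = P₁(V₁/V₂)^n = 1750 kPa.
W = (P₁V₁−P₂V₂)/(n−1) = (271×37.3−1750×8.57)/0.27 = -18200 J.
ΔU = nCvΔT = 4.55×12.5×(397−267) = 7380 J.
Q = ΔU + W = -10800 J.
State after step 1: P = 1750 kPa, V = 8.57 L, T = 397 K.
Step 2 — Adiabatic: T₂/T₁ = (P₂/P₁)^((γ−1)/γ) ⇒ T₂ = 397×(0.130)^0.400 = 176 K; V₂ = 29.1 L.
ΔU = nCvΔT = 4.55×12.5×(176−397) = -12600 J.
Q = 0 for an adiabatic process, so W = −ΔU = 12600 J.
Net over both steps: W = -5660 J, Q = -10800 J, ΔU = -5180 J.

-5180 J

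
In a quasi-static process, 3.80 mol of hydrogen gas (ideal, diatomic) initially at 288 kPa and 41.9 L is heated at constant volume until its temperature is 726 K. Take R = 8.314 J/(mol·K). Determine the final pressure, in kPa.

T₁ = P₁V₁/(nR) = 288×41.9/(3.80×8.314) = 382 K.
Isochoric: V stays 41.9 L; P/T = const ⇒ T₂ = 726 K, P₂ = 547 kPa.

547 kPa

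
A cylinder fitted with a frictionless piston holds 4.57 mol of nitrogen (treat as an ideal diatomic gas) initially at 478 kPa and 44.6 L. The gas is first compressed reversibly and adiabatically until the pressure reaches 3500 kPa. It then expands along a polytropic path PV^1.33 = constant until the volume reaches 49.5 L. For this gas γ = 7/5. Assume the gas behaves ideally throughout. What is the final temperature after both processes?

T₁ = P₁V₁/(nR) = 478×44.6/(4.57×8.314) = 561 K.
Step 1 — Adiabatic: T₂/T₁ = (P₂/P₁)^((γ−1)/γ) ⇒ T₂ = 561×(7.32)^0.286 = 991 K; V₂ = 10.8 L.
ΔU = nCvΔT = 4.57×20.8×(991−561) = 40800 J.
Q = 0 for an adiabatic process, so W = −ΔU = -40800 J.
State after step 1: P = 3500 kPa, V = 10.8 L, T = 991 K.
Step 2 — Polytropic n=1.33: T₂ = T₁(V₁/V₂)^(n−1) = 991×(0.217)^0.33 = 599 K; P₂ = P₁(V₁/V₂)^n = 460 kPa.
W = (P₁V₁−P₂V₂)/(n−1) = (3500×10.8−460×49.5)/0.33 = 45100 J.
ΔU = nCvΔT = 4.57×20.8×(599−991) = -37200 J.
Q = ΔU + W = 7900 J.
Net over both steps: W = 4310 J, Q = 7900 J, ΔU = 3590 J.

599 K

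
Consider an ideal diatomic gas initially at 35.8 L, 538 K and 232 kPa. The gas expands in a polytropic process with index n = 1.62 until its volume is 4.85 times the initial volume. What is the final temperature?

202 K

Polytropic n=1.62: T₂ = T₁(V₁/V₂)^(n−1) = 538×(0.206)^0.62 = 202 K; P₂ = P₁(V₁/V₂)^n = 18.0 kPa.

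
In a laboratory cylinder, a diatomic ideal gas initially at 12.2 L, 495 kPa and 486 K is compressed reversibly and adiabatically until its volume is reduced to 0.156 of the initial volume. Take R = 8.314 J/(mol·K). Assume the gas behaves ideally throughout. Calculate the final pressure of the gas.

Adiabatic: TV^(γ−1) = const ⇒ T₂ = 486×(6.41)^0.400 = 1020 K; PV^γ = const ⇒ P₂ = 6670 kPa.

6670 kPa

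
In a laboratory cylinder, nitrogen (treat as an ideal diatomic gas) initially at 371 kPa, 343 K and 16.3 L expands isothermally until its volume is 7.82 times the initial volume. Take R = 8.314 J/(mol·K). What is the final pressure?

Isothermal: T stays 343 K; PV = const ⇒ V₂ = 127 L, P₂ = 47.4 kPa.

47.4 kPa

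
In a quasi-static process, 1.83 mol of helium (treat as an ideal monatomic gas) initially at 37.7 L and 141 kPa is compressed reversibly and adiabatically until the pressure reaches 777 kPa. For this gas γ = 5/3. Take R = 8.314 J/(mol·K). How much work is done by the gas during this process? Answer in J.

-7810 J

T₁ = P₁V₁/(nR) = 141×37.7/(1.83×8.314) = 349 K.
Adiabatic: T₂/T₁ = (P₂/P₁)^((γ−1)/γ) ⇒ T₂ = 349×(5.51)^0.400 = 691 K; V₂ = 13.5 L.
ΔU = nCvΔT = 1.83×12.5×(691−349) = 7810 J.
Q = 0 for an adiabatic process, so W = −ΔU = -7810 J.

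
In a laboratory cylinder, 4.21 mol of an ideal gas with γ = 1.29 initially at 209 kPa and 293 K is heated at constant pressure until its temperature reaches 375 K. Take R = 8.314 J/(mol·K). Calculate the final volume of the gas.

V₁ = nRT₁/P₁ = 4.21×8.314×293/209 = 49.1 L.
Isobaric: P stays 209 kPa; V/T = const ⇒ T₂ = 375 K, V₂ = 62.8 L.

62.8 L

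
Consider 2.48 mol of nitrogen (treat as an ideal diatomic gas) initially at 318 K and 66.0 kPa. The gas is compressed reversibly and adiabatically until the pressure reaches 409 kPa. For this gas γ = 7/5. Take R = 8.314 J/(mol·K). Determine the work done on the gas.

V₁ = nRT₁/P₁ = 2.48×8.314×318/66.0 = 99.3 L.
Adiabatic: T₂/T₁ = (P₂/P₁)^((γ−1)/γ) ⇒ T₂ = 318×(6.20)^0.286 = 536 K; V₂ = 27.0 L.
ΔU = nCvΔT = 2.48×20.8×(536−318) = 11200 J.
Q = 0 for an adiabatic process, so W = −ΔU = -11200 J.
Work done on the gas = −W_by = 11200 J.

11200 J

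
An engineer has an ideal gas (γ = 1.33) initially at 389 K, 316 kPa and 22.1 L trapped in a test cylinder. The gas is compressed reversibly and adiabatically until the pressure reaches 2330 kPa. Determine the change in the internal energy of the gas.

n = P₁V₁/(RT₁) = 316×22.1/(8.314×389) = 2.16 mol.
Adiabatic: T₂/T₁ = (P₂/P₁)^((γ−1)/γ) ⇒ T₂ = 389×(7.37)^0.248 = 639 K; V₂ = 4.92 L.
For an ideal gas ΔU = nCvΔT with Cv = R/(γ−1) = 25.2 J/(mol·K).
ΔU = 2.16×25.2×(639−389) = 13600 J.

13600 J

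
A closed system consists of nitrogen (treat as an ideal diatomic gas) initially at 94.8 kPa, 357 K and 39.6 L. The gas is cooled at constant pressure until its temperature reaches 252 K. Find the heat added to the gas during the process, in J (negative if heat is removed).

n = P₁V₁/(RT₁) = 94.8×39.6/(8.314×357) = 1.26 mol.
Isobaric: P stays 94.8 kPa; V/T = const ⇒ T₂ = 252 K, V₂ = 28.0 L.
W = PΔV = 94.8×(28.0−39.6) kPa·L = -1100 J.
ΔU = nCvΔT = 1.26×20.8×(252−357) = -2760 J.
Q = ΔU + W = nCpΔT = -3860 J.

-3860 J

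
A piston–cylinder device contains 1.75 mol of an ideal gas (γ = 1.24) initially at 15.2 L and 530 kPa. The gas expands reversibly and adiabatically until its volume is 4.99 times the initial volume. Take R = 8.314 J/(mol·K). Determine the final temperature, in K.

376 K

T₁ = P₁V₁/(nR) = 530×15.2/(1.75×8.314) = 554 K.
Adiabatic: TV^(γ−1) = const ⇒ T₂ = 554×(0.200)^0.240 = 376 K; PV^γ = const ⇒ P₂ = 72.2 kPa.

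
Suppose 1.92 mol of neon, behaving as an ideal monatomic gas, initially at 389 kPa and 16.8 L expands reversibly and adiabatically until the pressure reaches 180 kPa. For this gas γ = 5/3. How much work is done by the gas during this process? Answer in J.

2600 J

T₁ = P₁V₁/(nR) = 389×16.8/(1.92×8.314) = 409 K.
Adiabatic: T₂/T₁ = (P₂/P₁)^((γ−1)/γ) ⇒ T₂ = 409×(0.463)^0.400 = 301 K; V₂ = 26.7 L.
ΔU = nCvΔT = 1.92×12.5×(301−409) = -2600 J.
Q = 0 for an adiabatic process, so W = −ΔU = 2600 J.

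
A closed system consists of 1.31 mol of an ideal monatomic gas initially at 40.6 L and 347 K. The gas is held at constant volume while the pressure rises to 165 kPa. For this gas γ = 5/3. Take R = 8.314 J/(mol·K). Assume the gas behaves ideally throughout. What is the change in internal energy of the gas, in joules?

P₁ = nRT₁/V₁ = 1.31×8.314×347/40.6 = 93.1 kPa.
Isochoric: V stays 40.6 L; P/T = const ⇒ T₂ = 615 K, P₂ = 165 kPa.
For an ideal gas ΔU = nCvΔT with Cv = (3/2)R = 12.5 J/(mol·K).
ΔU = 1.31×12.5×(615−347) = 4380 J.

4380 J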